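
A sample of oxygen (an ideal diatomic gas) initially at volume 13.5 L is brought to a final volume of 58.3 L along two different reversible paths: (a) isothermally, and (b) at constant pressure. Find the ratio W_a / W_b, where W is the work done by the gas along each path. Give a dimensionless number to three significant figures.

W_a / W_b ≈ 0.441

Path (a) isothermal: W = P₁V₁ ln(V₂/V₁) → W_a/(P₁V₁) = 1.463.
Path (b) isobaric: W = P₁(V₂ − V₁) → W_b/(P₁V₁) = 3.319.
W_a / W_b = 1.463 / 3.319 = 0.4408.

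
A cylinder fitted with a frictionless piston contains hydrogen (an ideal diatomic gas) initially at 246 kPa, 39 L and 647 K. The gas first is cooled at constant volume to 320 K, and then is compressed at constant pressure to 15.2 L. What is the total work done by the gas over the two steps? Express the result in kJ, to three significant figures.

Step 1 (isochoric): W = 0 (constant volume).
After step 1: P = 121.7 kPa (V unchanged).
Step 2 (isobaric): W = PΔV = (121.7 kPa)(15.2 − 39 L) = -2896 J.
W_total = 0 − 2896 = -2896 J.

W_total ≈ -2.90 kJ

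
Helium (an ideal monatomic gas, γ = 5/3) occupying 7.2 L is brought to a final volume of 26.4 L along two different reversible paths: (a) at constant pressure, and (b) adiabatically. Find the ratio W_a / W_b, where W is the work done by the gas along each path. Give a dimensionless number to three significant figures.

W_a / W_b ≈ 3.07

Path (a) isobaric: W = P₁(V₂ − V₁) → W_a/(P₁V₁) = 2.667.
Path (b) adiabatic: W = P₁V₁(1 − (V₁/V₂)^(γ−1))/(γ−1) → W_b/(P₁V₁) = 0.8692.
W_a / W_b = 2.667 / 0.8692 = 3.068.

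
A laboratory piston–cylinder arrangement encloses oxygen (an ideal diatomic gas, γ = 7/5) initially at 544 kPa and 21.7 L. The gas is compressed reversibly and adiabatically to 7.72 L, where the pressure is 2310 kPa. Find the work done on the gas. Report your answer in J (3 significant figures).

W ≈ 15100 J

Adiabatic: W = (P₁V₁ − P₂V₂)/(γ − 1) with γ = 7/5.
P₁V₁ = 11805 J, P₂V₂ = 17833 J.
W = (11805 − 17833) / 0.4 = -15071 J.
Work on gas = −W_by = 15071 J.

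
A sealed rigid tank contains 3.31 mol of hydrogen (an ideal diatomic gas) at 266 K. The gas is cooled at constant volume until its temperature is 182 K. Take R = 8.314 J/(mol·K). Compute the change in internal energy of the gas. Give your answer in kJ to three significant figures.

Constant volume ⇒ W = 0, so Q = ΔU = nCᵥΔT with Cᵥ = 5R/2 = 20.79 J/(mol·K).
ΔU = (3.31)(20.79)(182 − 266) = -5779 J.

ΔU ≈ -5.78 kJ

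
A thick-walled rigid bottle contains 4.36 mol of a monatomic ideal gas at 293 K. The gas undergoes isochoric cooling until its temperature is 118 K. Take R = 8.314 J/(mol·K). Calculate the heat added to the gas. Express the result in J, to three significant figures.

Constant volume ⇒ W = 0, so Q = ΔU = nCᵥΔT with Cᵥ = 3R/2 = 12.47 J/(mol·K).
ΔU = (4.36)(12.47)(118 − 293) = -9515 J.

Q ≈ -9520 J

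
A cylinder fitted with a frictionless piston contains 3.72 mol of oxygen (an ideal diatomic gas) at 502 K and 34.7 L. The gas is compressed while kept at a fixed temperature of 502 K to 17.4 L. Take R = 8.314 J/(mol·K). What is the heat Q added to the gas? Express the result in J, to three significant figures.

Isothermal ⇒ ΔU = 0, so Q = W = nRT ln(V₂/V₁).
Q = (3.72)(8.314)(502) ln(17.4/34.7) = 15526 × -0.6903 = -10717 J.

Q ≈ -10700 J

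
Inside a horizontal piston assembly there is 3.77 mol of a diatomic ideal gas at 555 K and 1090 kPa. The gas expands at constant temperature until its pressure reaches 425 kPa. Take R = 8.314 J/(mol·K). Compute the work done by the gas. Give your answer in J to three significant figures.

Isothermal process: W = nRT ln(V₂/V₁) = nRT ln(P₁/P₂).
W = (3.77)(8.314)(555) × ln(1090/425)
  = 17396 × ln(2.565) = 17396 × 0.9418
W_by_gas = 16384 J.

W ≈ 16400 J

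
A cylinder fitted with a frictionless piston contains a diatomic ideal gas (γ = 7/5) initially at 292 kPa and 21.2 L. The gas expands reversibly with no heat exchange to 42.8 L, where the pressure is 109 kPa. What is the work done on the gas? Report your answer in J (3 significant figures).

W ≈ -3810 J

Adiabatic: W = (P₁V₁ − P₂V₂)/(γ − 1) with γ = 7/5.
P₁V₁ = 6190 J, P₂V₂ = 4665 J.
W = (6190 − 4665) / 0.4 = 3813 J.
Work on gas = −W_by = -3813 J.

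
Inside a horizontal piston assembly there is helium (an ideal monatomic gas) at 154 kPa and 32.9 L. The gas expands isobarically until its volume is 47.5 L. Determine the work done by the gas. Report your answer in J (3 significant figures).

Isobaric: W = P ΔV.
W = (154 kPa)(47.5 − 32.9 L) = (154)(14.6) = 2248 J.

W ≈ 2250 J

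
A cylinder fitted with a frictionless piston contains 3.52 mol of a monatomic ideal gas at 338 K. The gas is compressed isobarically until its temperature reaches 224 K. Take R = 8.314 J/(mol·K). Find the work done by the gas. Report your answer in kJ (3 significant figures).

Isobaric: W = P ΔV = nR ΔT.
W = (3.52)(8.314)(224 − 338) = -3336 J.

W ≈ -3.34 kJ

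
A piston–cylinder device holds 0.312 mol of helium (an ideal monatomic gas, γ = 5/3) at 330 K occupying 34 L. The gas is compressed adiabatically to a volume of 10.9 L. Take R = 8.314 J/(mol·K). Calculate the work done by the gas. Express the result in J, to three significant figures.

W ≈ -1460 J

Adiabatic: TV^(γ−1) = const with γ = 5/3.
T₂ = T₁ (V₁/V₂)^(γ−1) = 330 × (34/10.9)^0.667 = 330 × 2.135 = 704.5 K.
W_by = nCᵥ(T₁ − T₂) = (0.312)(12.47)(330 − 704.5) = -1457 J.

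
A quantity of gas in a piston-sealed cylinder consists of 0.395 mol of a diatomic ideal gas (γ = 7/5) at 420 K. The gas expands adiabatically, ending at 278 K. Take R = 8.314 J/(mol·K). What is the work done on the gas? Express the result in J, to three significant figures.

Adiabatic ⇒ Q = 0, so W_by = −ΔU = nCᵥ(T₁ − T₂).
Cᵥ = 5R/2 = 20.79 J/(mol·K).
W = (0.395)(20.79)(420 − 278) = 1166 J.
Work on gas = −W_by = -1166 J.

W ≈ -1170 J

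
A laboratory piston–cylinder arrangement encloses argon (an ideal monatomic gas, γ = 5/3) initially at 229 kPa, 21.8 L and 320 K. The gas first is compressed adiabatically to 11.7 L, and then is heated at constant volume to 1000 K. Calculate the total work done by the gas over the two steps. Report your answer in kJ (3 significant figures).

Step 1 (adiabatic): W = (P₁V₁ − P₂V₂)/(γ−1) = (4992 − 7559)/0.667 = -3850 J.
Step 2 (isochoric): W = 0 (constant volume).
W_total = -3850 + 0 = -3850 J.

W_total ≈ -3.85 kJ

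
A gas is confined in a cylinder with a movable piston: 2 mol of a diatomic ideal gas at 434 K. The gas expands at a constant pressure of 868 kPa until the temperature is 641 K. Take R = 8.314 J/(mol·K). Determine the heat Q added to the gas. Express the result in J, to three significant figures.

Q ≈ 12000 J

Isobaric: W = nRΔT = (2)(8.314)(207) = 3442 J.
ΔU = nCᵥΔT with Cᵥ = 5R/2: ΔU = (2)(20.79)(207) = 8605 J.
Q = ΔU + W = 8605 + 3442 = 12047 J.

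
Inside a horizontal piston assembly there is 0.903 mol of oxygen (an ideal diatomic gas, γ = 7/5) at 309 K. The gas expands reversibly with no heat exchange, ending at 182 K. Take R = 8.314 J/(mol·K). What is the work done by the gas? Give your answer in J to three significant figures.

W ≈ 2380 J

Adiabatic ⇒ Q = 0, so W_by = −ΔU = nCᵥ(T₁ − T₂).
Cᵥ = 5R/2 = 20.79 J/(mol·K).
W = (0.903)(20.79)(309 − 182) = 2384 J.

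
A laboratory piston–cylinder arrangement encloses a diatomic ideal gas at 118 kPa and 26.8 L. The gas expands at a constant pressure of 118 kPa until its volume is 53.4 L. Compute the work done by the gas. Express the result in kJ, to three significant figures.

Isobaric: W = P ΔV.
W = (118 kPa)(53.4 − 26.8 L) = (118)(26.6) = 3139 J.

W ≈ 3.14 kJ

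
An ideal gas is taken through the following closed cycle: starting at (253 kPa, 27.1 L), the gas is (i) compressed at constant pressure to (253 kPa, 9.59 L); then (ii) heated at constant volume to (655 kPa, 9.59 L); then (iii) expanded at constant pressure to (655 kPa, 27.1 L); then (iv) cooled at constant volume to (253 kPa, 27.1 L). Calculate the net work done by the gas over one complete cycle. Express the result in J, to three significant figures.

W_net ≈ 7040 J

Constant-volume legs do no work.
W(i) = (253)(9.59 − 27.1) = -4430 J; W(iii) = (655)(27.1 − 9.59) = 11469 J.
W_net = -4430 + 11469 = 7039 J (the clockwise enclosed area).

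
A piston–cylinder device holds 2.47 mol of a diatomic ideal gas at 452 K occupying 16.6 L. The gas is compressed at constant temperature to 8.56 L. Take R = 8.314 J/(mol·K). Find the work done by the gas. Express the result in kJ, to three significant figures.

W ≈ -6.15 kJ

Isothermal: W = nRT ln(V₂/V₁).
W = (2.47)(8.314)(452) × ln(8.56/16.6)
  = 9282 × -0.6623
W_by_gas = -6148 J.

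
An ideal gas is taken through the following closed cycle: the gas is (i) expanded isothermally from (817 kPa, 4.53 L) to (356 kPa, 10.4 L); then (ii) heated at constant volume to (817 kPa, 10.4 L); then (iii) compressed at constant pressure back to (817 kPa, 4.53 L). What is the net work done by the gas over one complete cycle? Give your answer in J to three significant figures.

W_net ≈ -1720 J

Leg (i): W = PᵢVᵢ ln(V_f/Vᵢ) = (3701) ln(10.4/4.53) = 3076 J.
Leg (ii): W = 0.
Leg (iii): W = PΔV = (817)(4.53 − 10.4) = -4796 J.
W_net = 3076 − 4796 = -1720 J.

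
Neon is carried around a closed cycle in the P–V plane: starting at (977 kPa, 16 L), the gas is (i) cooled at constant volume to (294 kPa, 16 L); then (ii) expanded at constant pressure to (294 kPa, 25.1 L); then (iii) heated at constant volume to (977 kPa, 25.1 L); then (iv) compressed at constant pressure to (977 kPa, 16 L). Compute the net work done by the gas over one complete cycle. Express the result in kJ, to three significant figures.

W_net ≈ -6.22 kJ

Constant-volume legs do no work.
W(ii) = (294)(25.1 − 16) = 2675 J; W(iv) = (977)(16 − 25.1) = -8891 J.
W_net = 2675 − 8891 = -6215 J (the counter-clockwise enclosed area).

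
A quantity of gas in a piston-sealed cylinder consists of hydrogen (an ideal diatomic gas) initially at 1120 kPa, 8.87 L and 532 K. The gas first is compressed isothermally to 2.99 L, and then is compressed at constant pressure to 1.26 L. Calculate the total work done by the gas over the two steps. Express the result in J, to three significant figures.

W_total ≈ -16600 J

Step 1 (isothermal): W = P₁V₁ ln(V₂/V₁) = (9934) ln(2.99/8.87) = -10803 J.
After step 1: P = 3323 kPa, V = 2.99 L, T = 532 K.
Step 2 (isobaric): W = PΔV = (3323 kPa)(1.26 − 2.99 L) = -5748 J.
W_total = -10803 − 5748 = -16551 J.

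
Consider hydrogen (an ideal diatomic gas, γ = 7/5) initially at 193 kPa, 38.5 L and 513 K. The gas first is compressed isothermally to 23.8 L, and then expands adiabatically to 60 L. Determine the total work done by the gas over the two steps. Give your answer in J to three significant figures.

W_total ≈ 2170 J

Step 1 (isothermal): W = P₁V₁ ln(V₂/V₁) = (7430) ln(23.8/38.5) = -3574 J.
After step 1: P = 312.2 kPa, V = 23.8 L, T = 513 K.
Step 2 (adiabatic): W = (P₁V₁ − P₂V₂)/(γ−1) = (7430 − 5133)/0.4 = 5743 J.
W_total = -3574 + 5743 = 2169 J.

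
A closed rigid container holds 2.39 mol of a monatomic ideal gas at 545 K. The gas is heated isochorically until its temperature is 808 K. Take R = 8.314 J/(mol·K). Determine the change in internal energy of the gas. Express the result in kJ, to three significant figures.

ΔU ≈ 7.84 kJ

Constant volume ⇒ W = 0, so Q = ΔU = nCᵥΔT with Cᵥ = 3R/2 = 12.47 J/(mol·K).
ΔU = (2.39)(12.47)(808 − 545) = 7839 J.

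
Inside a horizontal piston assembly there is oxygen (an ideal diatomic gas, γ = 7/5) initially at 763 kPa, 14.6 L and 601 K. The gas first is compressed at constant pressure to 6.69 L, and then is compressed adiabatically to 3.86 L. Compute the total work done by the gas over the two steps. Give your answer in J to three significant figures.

Step 1 (isobaric): W = PΔV = (763 kPa)(6.69 − 14.6 L) = -6035 J.
After step 1: P = 763 kPa, V = 6.69 L, T = 275.4 K.
Step 2 (adiabatic): W = (P₁V₁ − P₂V₂)/(γ−1) = (5104 − 6360)/0.4 = -3140 J.
W_total = -6035 − 3140 = -9175 J.

W_total ≈ -9180 J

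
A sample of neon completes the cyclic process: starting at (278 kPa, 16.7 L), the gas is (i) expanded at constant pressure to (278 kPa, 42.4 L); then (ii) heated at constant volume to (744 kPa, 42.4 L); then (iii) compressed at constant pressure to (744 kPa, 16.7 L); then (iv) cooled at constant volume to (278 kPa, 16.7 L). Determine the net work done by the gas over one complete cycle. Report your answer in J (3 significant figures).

Constant-volume legs do no work.
W(i) = (278)(42.4 − 16.7) = 7145 J; W(iii) = (744)(16.7 − 42.4) = -19121 J.
W_net = 7145 − 19121 = -11976 J (the counter-clockwise enclosed area).

W_net ≈ -12000 J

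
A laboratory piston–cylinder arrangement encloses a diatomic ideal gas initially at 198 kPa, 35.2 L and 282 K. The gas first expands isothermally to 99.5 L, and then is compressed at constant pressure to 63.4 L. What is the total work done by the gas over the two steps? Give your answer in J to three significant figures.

W_total ≈ 4710 J

Step 1 (isothermal): W = P₁V₁ ln(V₂/V₁) = (6970) ln(99.5/35.2) = 7242 J.
After step 1: P = 70.05 kPa, V = 99.5 L, T = 282 K.
Step 2 (isobaric): W = PΔV = (70.05 kPa)(63.4 − 99.5 L) = -2529 J.
W_total = 7242 − 2529 = 4714 J.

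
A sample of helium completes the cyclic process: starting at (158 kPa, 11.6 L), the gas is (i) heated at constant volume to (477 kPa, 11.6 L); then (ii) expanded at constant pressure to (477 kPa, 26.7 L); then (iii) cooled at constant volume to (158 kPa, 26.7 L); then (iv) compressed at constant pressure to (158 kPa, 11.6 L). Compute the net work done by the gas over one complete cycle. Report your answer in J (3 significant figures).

Constant-volume legs do no work.
W(ii) = (477)(26.7 − 11.6) = 7203 J; W(iv) = (158)(11.6 − 26.7) = -2386 J.
W_net = 7203 − 2386 = 4817 J (the clockwise enclosed area).

W_net ≈ 4820 J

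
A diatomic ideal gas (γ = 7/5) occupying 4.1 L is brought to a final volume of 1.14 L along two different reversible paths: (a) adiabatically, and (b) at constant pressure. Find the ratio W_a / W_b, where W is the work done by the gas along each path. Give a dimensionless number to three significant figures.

Path (a) adiabatic: W = P₁V₁(1 − (V₁/V₂)^(γ−1))/(γ−1) → W_a/(P₁V₁) = -1.671.
Path (b) isobaric: W = P₁(V₂ − V₁) → W_b/(P₁V₁) = -0.722.
W_a / W_b = -1.671 / -0.722 = 2.315.

W_a / W_b ≈ 2.32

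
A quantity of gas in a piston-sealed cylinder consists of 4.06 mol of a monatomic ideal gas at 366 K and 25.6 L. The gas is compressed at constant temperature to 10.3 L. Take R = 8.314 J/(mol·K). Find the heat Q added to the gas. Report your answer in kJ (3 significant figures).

Isothermal ⇒ ΔU = 0, so Q = W = nRT ln(V₂/V₁).
Q = (4.06)(8.314)(366) ln(10.3/25.6) = 12354 × -0.9104 = -11248 J.

Q ≈ -11.2 kJ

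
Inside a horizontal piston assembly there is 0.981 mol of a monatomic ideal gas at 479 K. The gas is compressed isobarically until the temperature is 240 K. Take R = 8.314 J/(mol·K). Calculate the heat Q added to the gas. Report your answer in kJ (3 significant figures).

Isobaric: W = nRΔT = (0.981)(8.314)(-239) = -1949 J.
ΔU = nCᵥΔT with Cᵥ = 3R/2: ΔU = (0.981)(12.47)(-239) = -2924 J.
Q = ΔU + W = -2924 − 1949 = -4873 J.

Q ≈ -4.87 kJ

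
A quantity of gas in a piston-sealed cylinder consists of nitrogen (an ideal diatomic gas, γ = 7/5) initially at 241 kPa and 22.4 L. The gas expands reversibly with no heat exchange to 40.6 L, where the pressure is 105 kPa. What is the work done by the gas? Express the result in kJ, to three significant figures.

W ≈ 2.84 kJ

Adiabatic: W = (P₁V₁ − P₂V₂)/(γ − 1) with γ = 7/5.
P₁V₁ = 5398 J, P₂V₂ = 4263 J.
W = (5398 − 4263) / 0.4 = 2838 J.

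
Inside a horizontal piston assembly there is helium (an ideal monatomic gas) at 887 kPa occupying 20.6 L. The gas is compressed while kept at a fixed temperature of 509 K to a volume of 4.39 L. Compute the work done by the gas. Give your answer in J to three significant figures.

Isothermal: W = nRT ln(V₂/V₁) = P₁V₁ ln(V₂/V₁).
P₁V₁ = (887 kPa)(20.6 L) = 18272 J.
W = 18272 × ln(4.39/20.6) = 18272 × -1.546
W_by_gas = -28248 J.

W ≈ -28200 J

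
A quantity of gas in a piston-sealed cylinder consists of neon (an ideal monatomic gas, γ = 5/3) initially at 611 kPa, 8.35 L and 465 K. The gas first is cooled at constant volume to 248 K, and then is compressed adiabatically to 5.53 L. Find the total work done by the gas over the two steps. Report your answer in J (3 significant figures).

W_total ≈ -1290 J

Step 1 (isochoric): W = 0 (constant volume).
After step 1: P = 325.9 kPa (V unchanged).
Step 2 (adiabatic): W = (P₁V₁ − P₂V₂)/(γ−1) = (2721 − 3581)/0.667 = -1290 J.
W_total = 0 − 1290 = -1290 J.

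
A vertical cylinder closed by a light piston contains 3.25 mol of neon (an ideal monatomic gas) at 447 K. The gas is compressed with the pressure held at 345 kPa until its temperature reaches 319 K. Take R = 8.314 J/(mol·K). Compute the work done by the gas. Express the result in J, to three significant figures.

W ≈ -3460 J

Isobaric: W = P ΔV = nR ΔT.
W = (3.25)(8.314)(319 − 447) = -3459 J.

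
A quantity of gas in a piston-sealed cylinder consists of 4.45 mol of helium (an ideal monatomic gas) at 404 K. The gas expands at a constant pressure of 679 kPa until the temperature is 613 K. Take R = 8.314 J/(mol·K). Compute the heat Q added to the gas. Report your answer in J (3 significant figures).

Isobaric: W = nRΔT = (4.45)(8.314)(209) = 7732 J.
ΔU = nCᵥΔT with Cᵥ = 3R/2: ΔU = (4.45)(12.47)(209) = 11599 J.
Q = ΔU + W = 11599 + 7732 = 19331 J.

Q ≈ 19300 J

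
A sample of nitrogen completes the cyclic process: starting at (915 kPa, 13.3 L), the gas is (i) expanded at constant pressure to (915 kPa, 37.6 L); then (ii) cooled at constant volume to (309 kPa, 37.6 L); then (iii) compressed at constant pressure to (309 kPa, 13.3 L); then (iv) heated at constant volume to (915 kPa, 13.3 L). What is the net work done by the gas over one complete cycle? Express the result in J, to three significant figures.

Constant-volume legs do no work.
W(i) = (915)(37.6 − 13.3) = 22234 J; W(iii) = (309)(13.3 − 37.6) = -7509 J.
W_net = 22234 − 7509 = 14726 J (the clockwise enclosed area).

W_net ≈ 14700 J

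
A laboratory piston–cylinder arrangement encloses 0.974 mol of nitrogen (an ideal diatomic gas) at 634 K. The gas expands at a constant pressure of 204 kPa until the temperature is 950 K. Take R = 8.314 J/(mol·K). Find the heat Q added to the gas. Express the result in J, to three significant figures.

Q ≈ 8960 J

Isobaric: W = nRΔT = (0.974)(8.314)(316) = 2559 J.
ΔU = nCᵥΔT with Cᵥ = 5R/2: ΔU = (0.974)(20.79)(316) = 6397 J.
Q = ΔU + W = 6397 + 2559 = 8956 J.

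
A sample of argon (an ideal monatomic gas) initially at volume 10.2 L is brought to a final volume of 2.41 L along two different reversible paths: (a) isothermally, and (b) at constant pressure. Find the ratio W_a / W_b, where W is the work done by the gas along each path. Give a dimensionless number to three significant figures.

Path (a) isothermal: W = P₁V₁ ln(V₂/V₁) → W_a/(P₁V₁) = -1.443.
Path (b) isobaric: W = P₁(V₂ − V₁) → W_b/(P₁V₁) = -0.7637.
W_a / W_b = -1.443 / -0.7637 = 1.889.

W_a / W_b ≈ 1.89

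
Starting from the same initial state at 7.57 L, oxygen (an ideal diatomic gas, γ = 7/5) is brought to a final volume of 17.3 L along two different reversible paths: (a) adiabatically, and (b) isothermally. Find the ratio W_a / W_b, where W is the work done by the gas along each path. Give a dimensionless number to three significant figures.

Path (a) adiabatic: W = P₁V₁(1 − (V₁/V₂)^(γ−1))/(γ−1) → W_a/(P₁V₁) = 0.7038.
Path (b) isothermal: W = P₁V₁ ln(V₂/V₁) → W_b/(P₁V₁) = 0.8265.
W_a / W_b = 0.7038 / 0.8265 = 0.8515.

W_a / W_b ≈ 0.852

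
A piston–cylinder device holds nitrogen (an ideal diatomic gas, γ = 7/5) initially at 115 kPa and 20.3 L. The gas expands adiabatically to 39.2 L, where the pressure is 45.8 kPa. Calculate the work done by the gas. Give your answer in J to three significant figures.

Adiabatic: W = (P₁V₁ − P₂V₂)/(γ − 1) with γ = 7/5.
P₁V₁ = 2334 J, P₂V₂ = 1795 J.
W = (2334 − 1795) / 0.4 = 1348 J.

W ≈ 1350 J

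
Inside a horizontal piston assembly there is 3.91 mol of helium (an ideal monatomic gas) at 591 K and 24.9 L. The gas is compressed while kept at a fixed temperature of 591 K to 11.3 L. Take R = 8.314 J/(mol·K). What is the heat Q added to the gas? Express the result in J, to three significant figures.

Isothermal ⇒ ΔU = 0, so Q = W = nRT ln(V₂/V₁).
Q = (3.91)(8.314)(591) ln(11.3/24.9) = 19212 × -0.7901 = -15179 J.

Q ≈ -15200 J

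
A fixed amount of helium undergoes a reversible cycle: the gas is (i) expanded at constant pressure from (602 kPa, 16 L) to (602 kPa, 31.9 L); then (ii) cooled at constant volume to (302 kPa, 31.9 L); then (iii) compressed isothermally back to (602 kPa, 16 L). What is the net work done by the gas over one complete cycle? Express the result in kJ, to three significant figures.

Leg (i): W = PΔV = (602)(31.9 − 16) = 9572 J.
Leg (ii): W = 0.
Leg (iii): W = PᵢVᵢ ln(V_f/Vᵢ) = (9634) ln(16/31.9) = -6647 J.
W_net = 9572 − 6647 = 2924 J.

W_net ≈ 2.92 kJ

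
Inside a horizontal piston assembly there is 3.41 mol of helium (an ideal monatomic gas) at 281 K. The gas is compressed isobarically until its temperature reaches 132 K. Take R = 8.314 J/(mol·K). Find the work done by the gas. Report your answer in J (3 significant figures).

W ≈ -4220 J

Isobaric: W = P ΔV = nR ΔT.
W = (3.41)(8.314)(132 − 281) = -4224 J.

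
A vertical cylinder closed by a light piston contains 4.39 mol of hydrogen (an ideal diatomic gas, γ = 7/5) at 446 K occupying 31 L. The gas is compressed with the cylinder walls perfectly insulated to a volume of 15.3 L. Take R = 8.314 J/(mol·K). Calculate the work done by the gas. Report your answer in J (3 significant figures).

Adiabatic: TV^(γ−1) = const with γ = 7/5.
T₂ = T₁ (V₁/V₂)^(γ−1) = 446 × (31/15.3)^0.4 = 446 × 1.326 = 591.6 K.
W_by = nCᵥ(T₁ − T₂) = (4.39)(20.79)(446 − 591.6) = -13282 J.

W ≈ -13300 J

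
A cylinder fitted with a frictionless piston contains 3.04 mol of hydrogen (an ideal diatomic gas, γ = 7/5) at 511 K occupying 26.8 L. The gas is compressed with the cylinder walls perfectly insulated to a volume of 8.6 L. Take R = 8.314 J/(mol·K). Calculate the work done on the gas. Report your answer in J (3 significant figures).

Adiabatic: TV^(γ−1) = const with γ = 7/5.
T₂ = T₁ (V₁/V₂)^(γ−1) = 511 × (26.8/8.6)^0.4 = 511 × 1.576 = 805.1 K.
W_by = nCᵥ(T₁ − T₂) = (3.04)(20.79)(511 − 805.1) = -18586 J.
Work on gas = −W_by = 18586 J.

W ≈ 18600 J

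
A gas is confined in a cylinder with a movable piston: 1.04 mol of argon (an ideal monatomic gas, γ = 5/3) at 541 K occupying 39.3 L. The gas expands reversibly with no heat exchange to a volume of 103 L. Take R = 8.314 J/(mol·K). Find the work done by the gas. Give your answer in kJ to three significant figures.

Adiabatic: TV^(γ−1) = const with γ = 5/3.
T₂ = T₁ (V₁/V₂)^(γ−1) = 541 × (39.3/103)^0.667 = 541 × 0.5261 = 284.6 K.
W_by = nCᵥ(T₁ − T₂) = (1.04)(12.47)(541 − 284.6) = 3325 J.

W ≈ 3.33 kJ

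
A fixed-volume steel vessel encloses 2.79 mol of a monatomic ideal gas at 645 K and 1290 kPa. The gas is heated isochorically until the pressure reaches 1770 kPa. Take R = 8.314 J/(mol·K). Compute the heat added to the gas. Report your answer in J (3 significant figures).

Constant volume ⇒ W = 0, so Q = ΔU = nCᵥΔT with Cᵥ = 3R/2 = 12.47 J/(mol·K).
At constant V, T₂/T₁ = P₂/P₁ ⇒ ΔT = T₁(P₂/P₁ − 1) = 645·(1770/1290 − 1) = 240 K.
ΔU = (2.79)(12.47)(240) = 8351 J.

Q ≈ 8350 J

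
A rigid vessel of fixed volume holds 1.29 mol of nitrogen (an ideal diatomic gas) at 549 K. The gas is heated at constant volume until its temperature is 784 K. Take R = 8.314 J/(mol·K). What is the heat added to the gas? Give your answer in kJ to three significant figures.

Q ≈ 6.30 kJ

Constant volume ⇒ W = 0, so Q = ΔU = nCᵥΔT with Cᵥ = 5R/2 = 20.79 J/(mol·K).
ΔU = (1.29)(20.79)(784 − 549) = 6301 J.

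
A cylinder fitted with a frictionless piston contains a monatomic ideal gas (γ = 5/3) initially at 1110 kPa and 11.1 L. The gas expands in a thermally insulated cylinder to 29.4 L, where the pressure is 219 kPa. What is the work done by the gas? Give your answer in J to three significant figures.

Adiabatic: W = (P₁V₁ − P₂V₂)/(γ − 1) with γ = 5/3.
P₁V₁ = 12321 J, P₂V₂ = 6439 J.
W = (12321 − 6439) / 0.6667 = 8824 J.

W ≈ 8820 J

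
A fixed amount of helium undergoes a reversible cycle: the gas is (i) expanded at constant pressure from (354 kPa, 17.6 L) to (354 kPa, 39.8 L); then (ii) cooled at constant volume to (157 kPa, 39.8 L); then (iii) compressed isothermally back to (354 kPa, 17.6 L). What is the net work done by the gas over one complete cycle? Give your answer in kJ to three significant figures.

W_net ≈ 2.76 kJ

Leg (i): W = PΔV = (354)(39.8 − 17.6) = 7859 J.
Leg (ii): W = 0.
Leg (iii): W = PᵢVᵢ ln(V_f/Vᵢ) = (6249) ln(17.6/39.8) = -5099 J.
W_net = 7859 − 5099 = 2760 J.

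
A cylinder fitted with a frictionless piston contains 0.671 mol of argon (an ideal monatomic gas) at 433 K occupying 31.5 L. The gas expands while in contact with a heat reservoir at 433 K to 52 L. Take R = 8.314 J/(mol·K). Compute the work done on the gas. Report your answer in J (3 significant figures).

W ≈ -1210 J

Isothermal: W = nRT ln(V₂/V₁).
W = (0.671)(8.314)(433) × ln(52/31.5)
  = 2416 × 0.5013
W_by_gas = 1211 J; work on gas = −W_by = -1211 J.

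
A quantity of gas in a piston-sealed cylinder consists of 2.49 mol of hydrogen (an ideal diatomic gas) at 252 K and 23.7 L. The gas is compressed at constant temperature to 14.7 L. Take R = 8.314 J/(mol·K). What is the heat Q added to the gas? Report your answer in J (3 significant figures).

Q ≈ -2490 J

Isothermal ⇒ ΔU = 0, so Q = W = nRT ln(V₂/V₁).
Q = (2.49)(8.314)(252) ln(14.7/23.7) = 5217 × -0.4776 = -2492 J.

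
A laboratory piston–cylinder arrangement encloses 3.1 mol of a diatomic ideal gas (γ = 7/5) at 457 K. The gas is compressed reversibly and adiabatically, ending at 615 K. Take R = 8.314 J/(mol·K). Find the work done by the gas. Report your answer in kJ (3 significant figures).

Adiabatic ⇒ Q = 0, so W_by = −ΔU = nCᵥ(T₁ − T₂).
Cᵥ = 5R/2 = 20.79 J/(mol·K).
W = (3.1)(20.79)(457 − 615) = -10180 J.

W ≈ -10.2 kJ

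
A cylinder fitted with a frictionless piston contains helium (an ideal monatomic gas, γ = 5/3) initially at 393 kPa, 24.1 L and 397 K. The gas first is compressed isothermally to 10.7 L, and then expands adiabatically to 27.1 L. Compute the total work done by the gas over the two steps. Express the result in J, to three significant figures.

W_total ≈ -1130 J

Step 1 (isothermal): W = P₁V₁ ln(V₂/V₁) = (9471) ln(10.7/24.1) = -7690 J.
After step 1: P = 885.2 kPa, V = 10.7 L, T = 397 K.
Step 2 (adiabatic): W = (P₁V₁ − P₂V₂)/(γ−1) = (9471 − 5097)/0.667 = 6561 J.
W_total = -7690 + 6561 = -1130 J.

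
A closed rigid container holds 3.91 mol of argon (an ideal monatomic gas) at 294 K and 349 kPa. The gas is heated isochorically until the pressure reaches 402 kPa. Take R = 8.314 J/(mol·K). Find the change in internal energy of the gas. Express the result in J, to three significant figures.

ΔU ≈ 2180 J

Constant volume ⇒ W = 0, so Q = ΔU = nCᵥΔT with Cᵥ = 3R/2 = 12.47 J/(mol·K).
At constant V, T₂/T₁ = P₂/P₁ ⇒ ΔT = T₁(P₂/P₁ − 1) = 294·(402/349 − 1) = 44.65 K.
ΔU = (3.91)(12.47)(44.65) = 2177 J.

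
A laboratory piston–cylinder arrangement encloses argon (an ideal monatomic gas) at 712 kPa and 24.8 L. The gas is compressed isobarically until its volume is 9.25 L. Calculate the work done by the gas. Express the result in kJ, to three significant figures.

W ≈ -11.1 kJ

Isobaric: W = P ΔV.
W = (712 kPa)(9.25 − 24.8 L) = (712)(-15.55) = -11072 J.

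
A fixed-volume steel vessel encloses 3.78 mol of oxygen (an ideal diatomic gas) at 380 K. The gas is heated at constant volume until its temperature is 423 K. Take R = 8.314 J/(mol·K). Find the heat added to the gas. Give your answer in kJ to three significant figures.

Constant volume ⇒ W = 0, so Q = ΔU = nCᵥΔT with Cᵥ = 5R/2 = 20.79 J/(mol·K).
ΔU = (3.78)(20.79)(423 − 380) = 3378 J.

Q ≈ 3.38 kJ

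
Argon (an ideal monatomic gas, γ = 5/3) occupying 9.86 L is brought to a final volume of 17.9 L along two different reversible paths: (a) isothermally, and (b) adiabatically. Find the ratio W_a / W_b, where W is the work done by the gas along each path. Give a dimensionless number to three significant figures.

Path (a) isothermal: W = P₁V₁ ln(V₂/V₁) → W_a/(P₁V₁) = 0.5963.
Path (b) adiabatic: W = P₁V₁(1 − (V₁/V₂)^(γ−1))/(γ−1) → W_b/(P₁V₁) = 0.492.
W_a / W_b = 0.5963 / 0.492 = 1.212.

W_a / W_b ≈ 1.21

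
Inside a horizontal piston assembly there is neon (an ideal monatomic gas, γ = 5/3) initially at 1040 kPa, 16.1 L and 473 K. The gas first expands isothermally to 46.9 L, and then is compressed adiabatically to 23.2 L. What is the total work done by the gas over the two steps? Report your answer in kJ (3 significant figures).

Step 1 (isothermal): W = P₁V₁ ln(V₂/V₁) = (16744) ln(46.9/16.1) = 17903 J.
After step 1: P = 357 kPa, V = 46.9 L, T = 473 K.
Step 2 (adiabatic): W = (P₁V₁ − P₂V₂)/(γ−1) = (16744 − 26770)/0.667 = -15039 J.
W_total = 17903 − 15039 = 2864 J.

W_total ≈ 2.86 kJ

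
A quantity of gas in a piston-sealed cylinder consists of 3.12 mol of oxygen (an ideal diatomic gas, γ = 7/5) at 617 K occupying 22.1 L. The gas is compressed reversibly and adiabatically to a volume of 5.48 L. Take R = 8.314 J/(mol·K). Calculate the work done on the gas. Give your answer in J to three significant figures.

Adiabatic: TV^(γ−1) = const with γ = 7/5.
T₂ = T₁ (V₁/V₂)^(γ−1) = 617 × (22.1/5.48)^0.4 = 617 × 1.747 = 1078 K.
W_by = nCᵥ(T₁ − T₂) = (3.12)(20.79)(617 − 1078) = -29881 J.
Work on gas = −W_by = 29881 J.

W ≈ 29900 J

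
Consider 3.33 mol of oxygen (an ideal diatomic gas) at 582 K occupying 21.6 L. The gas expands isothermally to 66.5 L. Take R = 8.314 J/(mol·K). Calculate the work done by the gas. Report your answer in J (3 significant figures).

W ≈ 18100 J

Isothermal: W = nRT ln(V₂/V₁).
W = (3.33)(8.314)(582) × ln(66.5/21.6)
  = 16113 × 1.125
W_by_gas = 18119 J.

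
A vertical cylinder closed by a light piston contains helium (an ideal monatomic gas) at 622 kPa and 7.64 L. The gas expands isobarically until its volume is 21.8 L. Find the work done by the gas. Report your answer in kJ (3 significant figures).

W ≈ 8.81 kJ

Isobaric: W = P ΔV.
W = (622 kPa)(21.8 − 7.64 L) = (622)(14.16) = 8808 J.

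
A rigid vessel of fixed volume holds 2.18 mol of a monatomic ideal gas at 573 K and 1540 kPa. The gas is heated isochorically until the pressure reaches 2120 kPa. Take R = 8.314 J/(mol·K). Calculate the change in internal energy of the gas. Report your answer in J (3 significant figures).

Constant volume ⇒ W = 0, so Q = ΔU = nCᵥΔT with Cᵥ = 3R/2 = 12.47 J/(mol·K).
At constant V, T₂/T₁ = P₂/P₁ ⇒ ΔT = T₁(P₂/P₁ − 1) = 573·(2120/1540 − 1) = 215.8 K.
ΔU = (2.18)(12.47)(215.8) = 5867 J.

ΔU ≈ 5870 J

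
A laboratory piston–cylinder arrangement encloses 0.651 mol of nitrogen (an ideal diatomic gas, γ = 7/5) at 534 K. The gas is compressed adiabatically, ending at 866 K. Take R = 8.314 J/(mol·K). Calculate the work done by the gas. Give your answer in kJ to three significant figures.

Adiabatic ⇒ Q = 0, so W_by = −ΔU = nCᵥ(T₁ − T₂).
Cᵥ = 5R/2 = 20.79 J/(mol·K).
W = (0.651)(20.79)(534 − 866) = -4492 J.

W ≈ -4.49 kJ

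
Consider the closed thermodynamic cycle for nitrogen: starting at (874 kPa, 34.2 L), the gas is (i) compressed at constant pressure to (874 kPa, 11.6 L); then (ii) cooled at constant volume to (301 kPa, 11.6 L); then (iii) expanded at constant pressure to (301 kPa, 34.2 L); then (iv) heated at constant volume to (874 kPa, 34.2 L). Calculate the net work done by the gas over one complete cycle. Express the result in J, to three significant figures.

W_net ≈ -12900 J

Constant-volume legs do no work.
W(i) = (874)(11.6 − 34.2) = -19752 J; W(iii) = (301)(34.2 − 11.6) = 6803 J.
W_net = -19752 + 6803 = -12950 J (the counter-clockwise enclosed area).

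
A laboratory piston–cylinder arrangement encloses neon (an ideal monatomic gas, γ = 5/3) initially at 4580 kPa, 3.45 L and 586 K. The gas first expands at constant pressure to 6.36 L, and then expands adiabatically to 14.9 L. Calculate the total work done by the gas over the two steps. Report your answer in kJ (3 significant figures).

Step 1 (isobaric): W = PΔV = (4580 kPa)(6.36 − 3.45 L) = 13328 J.
After step 1: P = 4580 kPa, V = 6.36 L, T = 1080 K.
Step 2 (adiabatic): W = (P₁V₁ − P₂V₂)/(γ−1) = (29129 − 16513)/0.667 = 18923 J.
W_total = 13328 + 18923 = 32251 J.

W_total ≈ 32.3 kJ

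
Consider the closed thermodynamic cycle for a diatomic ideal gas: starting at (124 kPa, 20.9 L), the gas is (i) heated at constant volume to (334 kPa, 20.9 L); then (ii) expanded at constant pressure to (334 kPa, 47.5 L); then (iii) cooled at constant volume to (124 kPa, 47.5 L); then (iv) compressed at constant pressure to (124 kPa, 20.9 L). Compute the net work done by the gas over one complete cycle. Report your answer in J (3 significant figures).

Constant-volume legs do no work.
W(ii) = (334)(47.5 − 20.9) = 8884 J; W(iv) = (124)(20.9 − 47.5) = -3298 J.
W_net = 8884 − 3298 = 5586 J (the clockwise enclosed area).

W_net ≈ 5590 J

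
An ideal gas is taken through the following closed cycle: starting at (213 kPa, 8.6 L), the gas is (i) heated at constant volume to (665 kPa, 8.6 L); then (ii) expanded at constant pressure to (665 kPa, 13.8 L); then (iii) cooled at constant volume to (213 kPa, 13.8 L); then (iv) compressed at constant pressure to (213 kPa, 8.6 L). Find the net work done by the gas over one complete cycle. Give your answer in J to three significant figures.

W_net ≈ 2350 J

Constant-volume legs do no work.
W(ii) = (665)(13.8 − 8.6) = 3458 J; W(iv) = (213)(8.6 − 13.8) = -1108 J.
W_net = 3458 − 1108 = 2350 J (the clockwise enclosed area).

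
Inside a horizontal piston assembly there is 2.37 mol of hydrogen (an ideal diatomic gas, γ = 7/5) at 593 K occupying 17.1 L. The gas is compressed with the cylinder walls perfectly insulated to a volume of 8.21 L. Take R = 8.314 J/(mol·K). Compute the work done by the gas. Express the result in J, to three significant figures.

Adiabatic: TV^(γ−1) = const with γ = 7/5.
T₂ = T₁ (V₁/V₂)^(γ−1) = 593 × (17.1/8.21)^0.4 = 593 × 1.341 = 795.3 K.
W_by = nCᵥ(T₁ − T₂) = (2.37)(20.79)(593 − 795.3) = -9964 J.

W ≈ -9960 J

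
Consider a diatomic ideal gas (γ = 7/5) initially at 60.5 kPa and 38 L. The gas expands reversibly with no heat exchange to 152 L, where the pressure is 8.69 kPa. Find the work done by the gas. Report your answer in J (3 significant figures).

W ≈ 2450 J

Adiabatic: W = (P₁V₁ − P₂V₂)/(γ − 1) with γ = 7/5.
P₁V₁ = 2299 J, P₂V₂ = 1321 J.
W = (2299 − 1321) / 0.4 = 2445 J.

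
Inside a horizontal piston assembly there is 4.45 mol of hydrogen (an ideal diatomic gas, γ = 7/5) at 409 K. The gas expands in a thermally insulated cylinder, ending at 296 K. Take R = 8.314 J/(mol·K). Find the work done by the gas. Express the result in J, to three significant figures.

W ≈ 10500 J

Adiabatic ⇒ Q = 0, so W_by = −ΔU = nCᵥ(T₁ − T₂).
Cᵥ = 5R/2 = 20.79 J/(mol·K).
W = (4.45)(20.79)(409 − 296) = 10452 J.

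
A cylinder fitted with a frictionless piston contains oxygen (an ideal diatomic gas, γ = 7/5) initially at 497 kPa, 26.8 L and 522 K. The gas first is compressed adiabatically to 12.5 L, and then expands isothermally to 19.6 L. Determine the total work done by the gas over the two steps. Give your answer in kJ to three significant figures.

Step 1 (adiabatic): W = (P₁V₁ − P₂V₂)/(γ−1) = (13320 − 18071)/0.4 = -11878 J.
After step 1: P = 1446 kPa, V = 12.5 L, T = 708.2 K.
Step 2 (isothermal): W = P₁V₁ ln(V₂/V₁) = (18071) ln(19.6/12.5) = 8128 J.
W_total = -11878 + 8128 = -3750 J.

W_total ≈ -3.75 kJ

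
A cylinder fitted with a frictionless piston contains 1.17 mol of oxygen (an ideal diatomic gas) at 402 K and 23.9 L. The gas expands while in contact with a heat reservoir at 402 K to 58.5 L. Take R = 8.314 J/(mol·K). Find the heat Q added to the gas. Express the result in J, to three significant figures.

Q ≈ 3500 J

Isothermal ⇒ ΔU = 0, so Q = W = nRT ln(V₂/V₁).
Q = (1.17)(8.314)(402) ln(58.5/23.9) = 3910 × 0.8951 = 3500 J.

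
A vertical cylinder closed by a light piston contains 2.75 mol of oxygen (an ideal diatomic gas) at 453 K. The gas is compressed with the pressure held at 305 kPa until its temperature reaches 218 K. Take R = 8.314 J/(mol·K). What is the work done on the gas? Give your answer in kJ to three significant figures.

W ≈ 5.37 kJ

Isobaric: W = P ΔV = nR ΔT.
W = (2.75)(8.314)(218 − 453) = -5373 J.
Work on gas = −W_by = 5373 J.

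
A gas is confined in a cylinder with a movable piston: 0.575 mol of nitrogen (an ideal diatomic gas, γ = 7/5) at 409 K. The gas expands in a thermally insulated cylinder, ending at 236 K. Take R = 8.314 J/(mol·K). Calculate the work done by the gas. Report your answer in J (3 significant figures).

Adiabatic ⇒ Q = 0, so W_by = −ΔU = nCᵥ(T₁ − T₂).
Cᵥ = 5R/2 = 20.79 J/(mol·K).
W = (0.575)(20.79)(409 − 236) = 2068 J.

W ≈ 2070 J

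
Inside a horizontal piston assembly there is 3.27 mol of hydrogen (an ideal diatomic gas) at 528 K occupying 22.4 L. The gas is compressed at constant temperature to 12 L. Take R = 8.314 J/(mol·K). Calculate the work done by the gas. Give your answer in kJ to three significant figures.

Isothermal: W = nRT ln(V₂/V₁).
W = (3.27)(8.314)(528) × ln(12/22.4)
  = 14355 × -0.6242
W_by_gas = -8959 J.

W ≈ -8.96 kJ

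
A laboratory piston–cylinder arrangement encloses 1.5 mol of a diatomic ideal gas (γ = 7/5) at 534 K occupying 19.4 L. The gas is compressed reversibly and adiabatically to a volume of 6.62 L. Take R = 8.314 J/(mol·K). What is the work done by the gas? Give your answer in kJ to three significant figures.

W ≈ -8.95 kJ

Adiabatic: TV^(γ−1) = const with γ = 7/5.
T₂ = T₁ (V₁/V₂)^(γ−1) = 534 × (19.4/6.62)^0.4 = 534 × 1.537 = 821 K.
W_by = nCᵥ(T₁ − T₂) = (1.5)(20.79)(534 − 821) = -8947 J.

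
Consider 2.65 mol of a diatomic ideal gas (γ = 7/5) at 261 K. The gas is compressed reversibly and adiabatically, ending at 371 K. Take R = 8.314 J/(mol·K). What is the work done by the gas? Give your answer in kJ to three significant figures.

Adiabatic ⇒ Q = 0, so W_by = −ΔU = nCᵥ(T₁ − T₂).
Cᵥ = 5R/2 = 20.79 J/(mol·K).
W = (2.65)(20.79)(261 − 371) = -6059 J.

W ≈ -6.06 kJ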